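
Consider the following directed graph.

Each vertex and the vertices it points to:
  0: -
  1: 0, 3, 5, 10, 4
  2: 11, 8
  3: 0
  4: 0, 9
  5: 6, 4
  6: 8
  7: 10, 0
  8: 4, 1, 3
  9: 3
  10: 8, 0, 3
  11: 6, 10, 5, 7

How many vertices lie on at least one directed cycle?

5

A vertex is on a directed cycle iff it belongs to a strongly connected component of size ≥ 2 (or has a self-loop).
The vertices on cycles are {1, 5, 6, 8, 10} — 5 in total.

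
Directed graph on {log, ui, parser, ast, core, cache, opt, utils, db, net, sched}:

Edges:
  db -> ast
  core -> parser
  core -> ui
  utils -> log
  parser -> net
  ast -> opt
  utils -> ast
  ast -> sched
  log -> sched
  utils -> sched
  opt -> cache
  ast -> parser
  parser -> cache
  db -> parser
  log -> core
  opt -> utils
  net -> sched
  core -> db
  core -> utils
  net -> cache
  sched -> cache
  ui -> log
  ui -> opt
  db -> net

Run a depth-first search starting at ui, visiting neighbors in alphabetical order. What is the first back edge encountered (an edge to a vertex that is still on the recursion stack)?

utils→ast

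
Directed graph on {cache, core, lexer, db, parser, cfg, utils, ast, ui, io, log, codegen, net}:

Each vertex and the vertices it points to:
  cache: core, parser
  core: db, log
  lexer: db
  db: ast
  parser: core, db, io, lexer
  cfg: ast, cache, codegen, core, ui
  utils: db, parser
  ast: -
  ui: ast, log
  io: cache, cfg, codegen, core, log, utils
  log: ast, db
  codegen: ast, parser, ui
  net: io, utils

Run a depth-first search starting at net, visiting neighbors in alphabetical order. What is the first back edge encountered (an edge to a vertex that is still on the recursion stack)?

DFS from net (visiting neighbors in alphabetical order); mark gray on enter, black on exit:
net gray
  io gray
    cache gray
      core gray
        db gray
          ast gray
          ast black
        db black
        log gray
          log→ast: ast black — skip
          log→db: db black — skip
        log black
      core black
      parser gray
        parser→core: core black — skip
        parser→db: db black — skip
        parser→io: io is gray → back edge
First back edge: parser → io.

parser->io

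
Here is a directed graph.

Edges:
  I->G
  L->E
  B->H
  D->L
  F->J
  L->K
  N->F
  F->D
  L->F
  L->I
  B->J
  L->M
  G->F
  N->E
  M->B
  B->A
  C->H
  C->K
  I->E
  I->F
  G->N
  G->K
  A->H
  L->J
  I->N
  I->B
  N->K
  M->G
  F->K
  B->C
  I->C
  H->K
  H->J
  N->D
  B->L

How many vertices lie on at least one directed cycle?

A vertex is on a directed cycle iff it belongs to a strongly connected component of size ≥ 2 (or has a self-loop).
The vertices on cycles are {B, D, F, G, I, L, M, N} — 8 in total.

8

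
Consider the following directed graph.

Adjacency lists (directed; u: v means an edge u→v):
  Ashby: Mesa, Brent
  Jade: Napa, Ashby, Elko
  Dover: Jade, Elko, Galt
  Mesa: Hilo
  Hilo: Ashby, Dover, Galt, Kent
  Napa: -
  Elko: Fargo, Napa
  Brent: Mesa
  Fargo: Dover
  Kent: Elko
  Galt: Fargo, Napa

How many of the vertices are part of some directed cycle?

10

A vertex is on a directed cycle iff it belongs to a strongly connected component of size ≥ 2 (or has a self-loop).
The vertices on cycles are {Elko, Galt, Hilo, Jade, Kent, Mesa, Ashby, Brent, Dover, Fargo} — 10 in total.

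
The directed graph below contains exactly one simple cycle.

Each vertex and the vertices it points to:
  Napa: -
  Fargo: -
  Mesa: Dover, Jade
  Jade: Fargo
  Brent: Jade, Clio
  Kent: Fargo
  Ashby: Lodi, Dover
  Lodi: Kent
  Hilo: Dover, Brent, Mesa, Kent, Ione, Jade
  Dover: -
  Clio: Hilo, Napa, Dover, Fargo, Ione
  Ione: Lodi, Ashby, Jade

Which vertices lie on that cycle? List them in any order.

Clio, Hilo, Brent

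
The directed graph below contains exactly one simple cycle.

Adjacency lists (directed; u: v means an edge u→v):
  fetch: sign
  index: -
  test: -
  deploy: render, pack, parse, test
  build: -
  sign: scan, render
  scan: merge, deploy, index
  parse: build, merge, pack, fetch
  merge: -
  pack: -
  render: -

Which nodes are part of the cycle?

scan, sign, fetch, parse, deploy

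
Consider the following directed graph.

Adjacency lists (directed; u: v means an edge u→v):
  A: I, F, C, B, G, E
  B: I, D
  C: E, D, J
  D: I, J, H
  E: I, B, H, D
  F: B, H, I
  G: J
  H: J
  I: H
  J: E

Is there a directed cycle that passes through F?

No

F lies on a cycle iff there is a path from F back to itself.
Exploring from F, it never reaches itself; equivalently, its strongly connected component is a singleton.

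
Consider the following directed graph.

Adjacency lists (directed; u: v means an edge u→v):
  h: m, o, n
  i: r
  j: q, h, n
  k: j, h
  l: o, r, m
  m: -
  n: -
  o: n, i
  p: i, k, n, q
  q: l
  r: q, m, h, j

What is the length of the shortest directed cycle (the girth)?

For each vertex v, BFS finds the shortest path from v back to v.
The shortest such closed walk is q → l → r → q, length 3.

3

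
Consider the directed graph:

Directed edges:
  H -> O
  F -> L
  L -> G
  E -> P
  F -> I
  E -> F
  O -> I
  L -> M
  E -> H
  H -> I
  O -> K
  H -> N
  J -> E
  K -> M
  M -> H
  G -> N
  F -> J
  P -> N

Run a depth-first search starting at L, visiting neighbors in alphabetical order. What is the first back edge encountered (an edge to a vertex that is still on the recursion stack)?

DFS from L (visiting neighbors in alphabetical order); mark gray on enter, black on exit:
L gray
  G gray
    N gray
    N black
  G black
  M gray
    H gray
      I gray
      I black
      H→N: N black — skip
      O gray
        O→I: I black — skip
        K gray
          K→M: M is gray → back edge
First back edge: K → M.

K→M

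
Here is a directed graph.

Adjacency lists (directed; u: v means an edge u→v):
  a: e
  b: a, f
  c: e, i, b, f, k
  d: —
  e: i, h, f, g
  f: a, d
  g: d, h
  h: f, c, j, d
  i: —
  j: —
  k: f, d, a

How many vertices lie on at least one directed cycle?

8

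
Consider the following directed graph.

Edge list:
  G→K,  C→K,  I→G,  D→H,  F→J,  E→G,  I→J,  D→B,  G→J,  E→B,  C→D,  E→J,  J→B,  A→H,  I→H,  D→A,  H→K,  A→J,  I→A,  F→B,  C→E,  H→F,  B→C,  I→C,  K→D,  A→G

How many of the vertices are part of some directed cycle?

10

A vertex is on a directed cycle iff it belongs to a strongly connected component of size ≥ 2 (or has a self-loop).
The vertices on cycles are {A, B, C, D, E, F, G, H, J, K} — 10 in total.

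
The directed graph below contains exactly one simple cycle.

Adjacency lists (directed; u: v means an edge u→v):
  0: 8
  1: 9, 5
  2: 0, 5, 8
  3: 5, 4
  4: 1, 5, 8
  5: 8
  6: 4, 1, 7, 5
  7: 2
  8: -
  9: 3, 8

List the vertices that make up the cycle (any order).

DFS with gray/black marking from 4:
4 gray
  1 gray
    9 gray
      3 gray
        5 gray
          8 gray
          8 black
        5 black
        3→4: 4 is gray → back edge
Back edge closes the cycle 4 → 1 → 9 → 3 → 4; its vertices are {1, 3, 4, 9}.

1, 3, 4, 9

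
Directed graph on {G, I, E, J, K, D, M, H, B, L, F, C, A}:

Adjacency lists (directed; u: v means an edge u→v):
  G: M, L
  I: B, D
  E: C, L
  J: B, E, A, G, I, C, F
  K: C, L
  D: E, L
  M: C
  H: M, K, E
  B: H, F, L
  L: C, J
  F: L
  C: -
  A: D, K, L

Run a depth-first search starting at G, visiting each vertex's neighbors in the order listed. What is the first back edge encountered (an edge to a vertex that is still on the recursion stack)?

DFS from G (visiting each vertex's neighbors in the order listed); mark gray on enter, black on exit:
G gray
  M gray
    C gray
    C black
  M black
  L gray
    L→C: C black — skip
    J gray
      B gray
        H gray
          H→M: M black — skip
          K gray
            K→C: C black — skip
            K→L: L is gray → back edge
First back edge: K → L.

K->L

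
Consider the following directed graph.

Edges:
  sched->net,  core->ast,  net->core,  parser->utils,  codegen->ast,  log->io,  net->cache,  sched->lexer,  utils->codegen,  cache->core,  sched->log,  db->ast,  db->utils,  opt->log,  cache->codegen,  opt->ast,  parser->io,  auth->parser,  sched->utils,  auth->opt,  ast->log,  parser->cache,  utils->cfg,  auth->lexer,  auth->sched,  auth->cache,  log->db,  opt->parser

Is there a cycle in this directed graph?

DFS with white/gray/black marking, starting from auth:
auth gray
  opt gray
    log gray
      io gray
      io black
      db gray
        ast gray
          ast→log: log is gray → back edge
Back edge found, so a cycle exists: log → db → ast → log.

Yes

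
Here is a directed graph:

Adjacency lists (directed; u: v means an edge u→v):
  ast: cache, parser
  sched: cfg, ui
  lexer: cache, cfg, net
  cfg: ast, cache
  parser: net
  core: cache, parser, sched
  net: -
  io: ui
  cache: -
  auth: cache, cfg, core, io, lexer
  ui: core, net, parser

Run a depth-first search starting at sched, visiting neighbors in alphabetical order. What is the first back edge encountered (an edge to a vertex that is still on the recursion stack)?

DFS from sched (visiting neighbors in alphabetical order); mark gray on enter, black on exit:
sched gray
  cfg gray
    ast gray
      cache gray
      cache black
      parser gray
        net gray
        net black
      parser black
    ast black
    cfg→cache: cache black — skip
  cfg black
  ui gray
    core gray
      core→cache: cache black — skip
      core→parser: parser black — skip
      core→sched: sched is gray → back edge
First back edge: core → sched.

core->sched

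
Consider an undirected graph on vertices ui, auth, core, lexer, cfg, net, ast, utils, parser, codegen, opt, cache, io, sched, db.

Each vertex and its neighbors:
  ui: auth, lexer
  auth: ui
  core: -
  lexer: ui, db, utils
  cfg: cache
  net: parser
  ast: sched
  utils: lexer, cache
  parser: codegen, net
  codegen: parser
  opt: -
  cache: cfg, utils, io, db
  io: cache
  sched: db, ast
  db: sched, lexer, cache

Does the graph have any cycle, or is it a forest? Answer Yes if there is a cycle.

Yes

DFS, tracking each vertex's parent; an edge to a visited non-parent vertex closes a cycle.
Start from db:
visit db (parent –)
  visit sched (parent db)
    sched–db: parent, skip
    visit ast (parent sched)
      ast–sched: parent, skip
  visit lexer (parent db)
    visit ui (parent lexer)
      visit auth (parent ui)
        auth–ui: parent, skip
      ui–lexer: parent, skip
    lexer–db: parent, skip
    visit utils (parent lexer)
      utils–lexer: parent, skip
      visit cache (parent utils)
        visit cfg (parent cache)
          cfg–cache: parent, skip
        cache–utils: parent, skip
        visit io (parent cache)
          io–cache: parent, skip
        cache–db: db visited and ≠ parent → cycle
Cycle: db – lexer – utils – cache – db.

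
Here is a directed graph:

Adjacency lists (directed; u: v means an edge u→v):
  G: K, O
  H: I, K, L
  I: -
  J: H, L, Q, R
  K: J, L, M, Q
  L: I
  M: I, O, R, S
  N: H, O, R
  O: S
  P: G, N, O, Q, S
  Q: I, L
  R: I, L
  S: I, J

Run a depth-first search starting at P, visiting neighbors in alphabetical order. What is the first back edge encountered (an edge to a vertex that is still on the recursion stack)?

DFS from P (visiting neighbors in alphabetical order); mark gray on enter, black on exit:
P gray
  G gray
    K gray
      J gray
        H gray
          I gray
          I black
          H→K: K is gray → back edge
First back edge: H → K.

H→K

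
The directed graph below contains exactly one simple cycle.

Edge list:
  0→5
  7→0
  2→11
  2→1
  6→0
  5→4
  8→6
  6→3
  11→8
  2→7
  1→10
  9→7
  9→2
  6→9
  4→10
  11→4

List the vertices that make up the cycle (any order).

DFS with gray/black marking from 6:
6 gray
  3 gray
  3 black
  0 gray
    5 gray
      4 gray
        10 gray
        10 black
      4 black
    5 black
  0 black
  9 gray
    7 gray
      7→0: 0 black — skip
    7 black
    2 gray
      11 gray
        8 gray
          8→6: 6 is gray → back edge
Back edge closes the cycle 6 → 9 → 2 → 11 → 8 → 6; its vertices are {2, 6, 8, 9, 11}.

2, 6, 8, 9, 11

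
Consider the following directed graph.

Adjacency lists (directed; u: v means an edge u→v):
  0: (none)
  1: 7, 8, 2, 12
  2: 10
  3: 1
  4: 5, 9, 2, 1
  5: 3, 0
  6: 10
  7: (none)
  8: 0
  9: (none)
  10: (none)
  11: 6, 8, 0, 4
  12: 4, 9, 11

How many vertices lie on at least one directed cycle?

6

A vertex is on a directed cycle iff it belongs to a strongly connected component of size ≥ 2 (or has a self-loop).
The vertices on cycles are {1, 3, 4, 5, 11, 12} — 6 in total.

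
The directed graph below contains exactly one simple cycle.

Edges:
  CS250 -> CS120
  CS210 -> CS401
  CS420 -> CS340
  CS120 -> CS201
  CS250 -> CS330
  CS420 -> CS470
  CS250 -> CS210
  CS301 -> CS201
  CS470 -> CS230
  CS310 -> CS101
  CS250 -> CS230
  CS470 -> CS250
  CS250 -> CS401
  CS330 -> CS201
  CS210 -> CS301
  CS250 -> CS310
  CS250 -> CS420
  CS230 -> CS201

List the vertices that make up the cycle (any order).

CS250, CS420, CS470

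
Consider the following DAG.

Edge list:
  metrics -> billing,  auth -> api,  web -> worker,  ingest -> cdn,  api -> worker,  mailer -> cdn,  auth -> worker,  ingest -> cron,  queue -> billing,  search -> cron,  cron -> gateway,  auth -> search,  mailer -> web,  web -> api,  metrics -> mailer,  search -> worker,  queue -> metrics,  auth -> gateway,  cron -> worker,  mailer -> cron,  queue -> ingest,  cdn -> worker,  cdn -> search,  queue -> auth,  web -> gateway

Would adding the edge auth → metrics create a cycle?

No

Adding auth→metrics creates a cycle iff metrics can already reach auth.
Explore from metrics: no path reaches auth. The graph stays acyclic.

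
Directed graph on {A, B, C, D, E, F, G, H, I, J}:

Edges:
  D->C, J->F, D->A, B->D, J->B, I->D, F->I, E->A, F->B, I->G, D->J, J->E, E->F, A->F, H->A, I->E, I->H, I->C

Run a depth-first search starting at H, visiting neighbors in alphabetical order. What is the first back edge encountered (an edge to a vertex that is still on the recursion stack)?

DFS from H (visiting neighbors in alphabetical order); mark gray on enter, black on exit:
H gray
  A gray
    F gray
      B gray
        D gray
          D→A: A is gray → back edge
First back edge: D → A.

D→A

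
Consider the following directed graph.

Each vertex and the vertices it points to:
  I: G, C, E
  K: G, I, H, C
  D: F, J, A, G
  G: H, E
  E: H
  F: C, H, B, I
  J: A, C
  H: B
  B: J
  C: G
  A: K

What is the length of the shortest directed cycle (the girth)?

5

For each vertex v, BFS finds the shortest path from v back to v.
The shortest such closed walk is J → C → G → H → B → J, length 5.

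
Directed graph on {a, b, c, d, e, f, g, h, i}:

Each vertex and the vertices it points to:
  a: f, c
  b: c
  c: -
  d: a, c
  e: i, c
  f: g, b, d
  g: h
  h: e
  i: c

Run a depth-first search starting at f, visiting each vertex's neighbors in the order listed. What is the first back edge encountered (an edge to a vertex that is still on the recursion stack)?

DFS from f (visiting each vertex's neighbors in the order listed); mark gray on enter, black on exit:
f gray
  g gray
    h gray
      e gray
        i gray
          c gray
          c black
        i black
        e→c: c black — skip
      e black
    h black
  g black
  b gray
    b→c: c black — skip
  b black
  d gray
    a gray
      a→f: f is gray → back edge
First back edge: a → f.

a→f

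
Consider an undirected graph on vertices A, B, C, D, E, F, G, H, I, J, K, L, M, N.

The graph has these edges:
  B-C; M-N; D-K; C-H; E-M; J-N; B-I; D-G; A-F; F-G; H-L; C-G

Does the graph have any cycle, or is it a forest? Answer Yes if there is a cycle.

DFS, tracking each vertex's parent; an edge to a visited non-parent vertex closes a cycle.
Start from J:
visit J (parent –)
  visit N (parent J)
    visit M (parent N)
      visit E (parent M)
        E–M: parent, skip
      M–N: parent, skip
    N–J: parent, skip
visit A (parent –)
  visit F (parent A)
    visit G (parent F)
      G–F: parent, skip
      visit C (parent G)
        visit H (parent C)
          H–C: parent, skip
          visit L (parent H)
            L–H: parent, skip
        C–G: parent, skip
        visit B (parent C)
          visit I (parent B)
            I–B: parent, skip
          B–C: parent, skip
      visit D (parent G)
        D–G: parent, skip
        visit K (parent D)
          K–D: parent, skip
    F–A: parent, skip
No non-parent visited neighbor found — the graph is a forest.

No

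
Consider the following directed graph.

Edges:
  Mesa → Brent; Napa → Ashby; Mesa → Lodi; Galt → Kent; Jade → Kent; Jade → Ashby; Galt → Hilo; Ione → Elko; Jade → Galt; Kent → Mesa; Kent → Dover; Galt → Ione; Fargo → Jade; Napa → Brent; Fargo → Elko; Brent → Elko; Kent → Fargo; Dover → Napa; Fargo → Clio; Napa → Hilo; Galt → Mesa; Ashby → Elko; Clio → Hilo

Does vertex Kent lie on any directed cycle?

Yes

Kent is on a cycle iff Kent can reach itself via ≥1 edge.
Kent → Fargo → Jade → Kent — yes.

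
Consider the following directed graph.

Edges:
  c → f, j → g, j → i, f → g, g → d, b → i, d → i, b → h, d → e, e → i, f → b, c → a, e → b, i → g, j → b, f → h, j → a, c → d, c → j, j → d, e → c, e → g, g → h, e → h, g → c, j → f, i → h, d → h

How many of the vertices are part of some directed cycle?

A vertex is on a directed cycle iff it belongs to a strongly connected component of size ≥ 2 (or has a self-loop).
The vertices on cycles are {b, c, d, e, f, g, i, j} — 8 in total.

8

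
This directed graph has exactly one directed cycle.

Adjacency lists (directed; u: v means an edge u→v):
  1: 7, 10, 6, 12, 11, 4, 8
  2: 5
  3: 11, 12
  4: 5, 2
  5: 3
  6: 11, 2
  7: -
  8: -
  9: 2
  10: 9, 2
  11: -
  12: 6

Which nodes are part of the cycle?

DFS with gray/black marking from 12:
12 gray
  6 gray
    11 gray
    11 black
    2 gray
      5 gray
        3 gray
          3→11: 11 black — skip
          3→12: 12 is gray → back edge
Back edge closes the cycle 12 → 6 → 2 → 5 → 3 → 12; its vertices are {2, 3, 5, 6, 12}.

2, 3, 5, 6, 12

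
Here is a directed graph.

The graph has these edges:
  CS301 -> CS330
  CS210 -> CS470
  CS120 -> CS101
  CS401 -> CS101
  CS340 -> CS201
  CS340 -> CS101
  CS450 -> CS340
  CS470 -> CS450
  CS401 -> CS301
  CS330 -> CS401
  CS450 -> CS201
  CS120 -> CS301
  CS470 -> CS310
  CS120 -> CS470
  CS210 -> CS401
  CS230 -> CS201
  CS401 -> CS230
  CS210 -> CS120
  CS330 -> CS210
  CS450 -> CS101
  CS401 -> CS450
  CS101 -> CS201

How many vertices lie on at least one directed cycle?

5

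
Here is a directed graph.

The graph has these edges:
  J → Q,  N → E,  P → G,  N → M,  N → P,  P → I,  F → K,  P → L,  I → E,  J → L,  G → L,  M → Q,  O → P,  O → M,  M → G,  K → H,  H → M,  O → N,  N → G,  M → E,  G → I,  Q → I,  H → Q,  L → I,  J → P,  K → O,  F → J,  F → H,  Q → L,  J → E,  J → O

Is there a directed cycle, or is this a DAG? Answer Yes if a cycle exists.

No

DFS with white/gray/black marking, starting from H:
H gray
  M gray
    Q gray
      L gray
        I gray
          E gray
          E black
        I black
      L black
      Q→I: I black — skip
    Q black
    G gray
      G→L: L black — skip
      G→I: I black — skip
    G black
    M→E: E black — skip
  M black
  H→Q: Q black — skip
H black
F gray
  F→H: H black — skip
  K gray
    O gray
      O→M: M black — skip
      N gray
        P gray
          P→L: L black — skip
          P→I: I black — skip
          P→G: G black — skip
        P black
        N→G: G black — skip
        N→E: E black — skip
        N→M: M black — skip
      N black
      O→P: P black — skip
    O black
    K→H: H black — skip
  K black
  J gray
    J→E: E black — skip
    J→O: O black — skip
    J→P: P black — skip
    J→L: L black — skip
    J→Q: Q black — skip
  J black
F black
Every edge goes to a white or black vertex — no back edge, so the graph is acyclic.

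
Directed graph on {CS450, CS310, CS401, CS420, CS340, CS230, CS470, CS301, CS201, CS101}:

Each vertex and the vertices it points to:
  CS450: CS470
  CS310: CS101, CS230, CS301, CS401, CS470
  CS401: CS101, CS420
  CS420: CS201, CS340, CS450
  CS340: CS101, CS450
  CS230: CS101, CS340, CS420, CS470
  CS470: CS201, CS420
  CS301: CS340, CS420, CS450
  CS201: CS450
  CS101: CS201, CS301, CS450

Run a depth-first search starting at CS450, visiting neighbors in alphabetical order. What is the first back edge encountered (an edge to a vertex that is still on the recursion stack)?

CS201→CS450

DFS from CS450 (visiting neighbors in alphabetical order); mark gray on enter, black on exit:
CS450 gray
  CS470 gray
    CS201 gray
      CS201→CS450: CS450 is gray → back edge
First back edge: CS201 → CS450.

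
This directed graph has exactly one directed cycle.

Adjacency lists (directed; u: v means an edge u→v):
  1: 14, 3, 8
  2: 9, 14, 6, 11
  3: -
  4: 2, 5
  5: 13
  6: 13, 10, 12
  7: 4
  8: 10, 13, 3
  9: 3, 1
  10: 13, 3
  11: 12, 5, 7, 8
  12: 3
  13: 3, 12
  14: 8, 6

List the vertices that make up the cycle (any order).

DFS with gray/black marking from 2:
2 gray
  9 gray
    3 gray
    3 black
    1 gray
      14 gray
        8 gray
          10 gray
            13 gray
              13→3: 3 black — skip
              12 gray
                12→3: 3 black — skip
              12 black
            13 black
            10→3: 3 black — skip
          10 black
          8→13: 13 black — skip
          8→3: 3 black — skip
        8 black
        6 gray
          6→13: 13 black — skip
          6→10: 10 black — skip
          6→12: 12 black — skip
        6 black
      14 black
      1→3: 3 black — skip
      1→8: 8 black — skip
    1 black
  9 black
  2→14: 14 black — skip
  2→6: 6 black — skip
  11 gray
    11→12: 12 black — skip
    5 gray
      5→13: 13 black — skip
    5 black
    7 gray
      4 gray
        4→2: 2 is gray → back edge
Back edge closes the cycle 2 → 11 → 7 → 4 → 2; its vertices are {2, 4, 7, 11}.

2, 4, 7, 11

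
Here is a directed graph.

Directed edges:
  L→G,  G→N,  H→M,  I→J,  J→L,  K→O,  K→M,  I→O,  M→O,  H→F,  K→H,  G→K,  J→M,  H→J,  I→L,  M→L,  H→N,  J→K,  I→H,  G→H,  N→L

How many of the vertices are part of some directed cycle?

A vertex is on a directed cycle iff it belongs to a strongly connected component of size ≥ 2 (or has a self-loop).
The vertices on cycles are {G, H, J, K, L, M, N} — 7 in total.

7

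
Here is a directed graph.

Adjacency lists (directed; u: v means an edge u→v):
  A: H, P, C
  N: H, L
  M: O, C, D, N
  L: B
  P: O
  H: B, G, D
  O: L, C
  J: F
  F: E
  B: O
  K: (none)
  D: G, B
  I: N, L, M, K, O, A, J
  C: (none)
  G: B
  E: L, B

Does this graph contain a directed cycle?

DFS with white/gray/black marking, starting from G:
G gray
  B gray
    O gray
      L gray
        L→B: B is gray → back edge
Back edge found, so a cycle exists: B → O → L → B.

Yes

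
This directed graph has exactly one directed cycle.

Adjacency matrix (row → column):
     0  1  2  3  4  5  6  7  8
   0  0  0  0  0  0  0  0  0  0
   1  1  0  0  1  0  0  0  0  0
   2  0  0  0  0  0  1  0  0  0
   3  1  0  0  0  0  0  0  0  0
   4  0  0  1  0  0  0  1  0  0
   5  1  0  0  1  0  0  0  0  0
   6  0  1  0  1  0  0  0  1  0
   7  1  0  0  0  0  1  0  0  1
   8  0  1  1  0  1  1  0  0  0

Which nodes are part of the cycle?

4, 6, 7, 8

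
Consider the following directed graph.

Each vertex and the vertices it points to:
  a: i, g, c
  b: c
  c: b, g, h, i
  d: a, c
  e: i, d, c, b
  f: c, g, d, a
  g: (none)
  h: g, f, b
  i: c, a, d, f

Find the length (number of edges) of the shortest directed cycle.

2

For each vertex v, BFS finds the shortest path from v back to v.
The shortest such closed walk is i → c → i, length 2.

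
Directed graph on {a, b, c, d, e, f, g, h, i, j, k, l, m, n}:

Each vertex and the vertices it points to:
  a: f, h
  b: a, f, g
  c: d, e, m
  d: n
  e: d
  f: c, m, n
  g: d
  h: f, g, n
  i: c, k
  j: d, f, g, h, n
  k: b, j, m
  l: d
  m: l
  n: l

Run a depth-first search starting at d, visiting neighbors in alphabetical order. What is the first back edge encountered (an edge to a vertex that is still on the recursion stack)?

l->d

DFS from d (visiting neighbors in alphabetical order); mark gray on enter, black on exit:
d gray
  n gray
    l gray
      l→d: d is gray → back edge
First back edge: l → d.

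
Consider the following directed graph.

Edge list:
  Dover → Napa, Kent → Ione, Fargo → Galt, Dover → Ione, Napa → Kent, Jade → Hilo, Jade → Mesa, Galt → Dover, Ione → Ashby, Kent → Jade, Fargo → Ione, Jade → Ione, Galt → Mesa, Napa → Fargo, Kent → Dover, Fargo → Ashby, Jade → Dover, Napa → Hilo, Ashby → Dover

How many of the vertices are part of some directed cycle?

A vertex is on a directed cycle iff it belongs to a strongly connected component of size ≥ 2 (or has a self-loop).
The vertices on cycles are {Galt, Ione, Jade, Kent, Napa, Ashby, Dover, Fargo} — 8 in total.

8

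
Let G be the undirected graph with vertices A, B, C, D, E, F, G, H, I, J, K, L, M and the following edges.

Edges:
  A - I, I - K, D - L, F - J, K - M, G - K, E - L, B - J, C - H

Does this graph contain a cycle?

No

DFS, tracking each vertex's parent; an edge to a visited non-parent vertex closes a cycle.
Start from K:
visit K (parent –)
  visit G (parent K)
    G–K: parent, skip
  visit M (parent K)
    M–K: parent, skip
  visit I (parent K)
    visit A (parent I)
      A–I: parent, skip
    I–K: parent, skip
visit B (parent –)
  visit J (parent B)
    J–B: parent, skip
    visit F (parent J)
      F–J: parent, skip
visit C (parent –)
  visit H (parent C)
    H–C: parent, skip
visit D (parent –)
  visit L (parent D)
    visit E (parent L)
      E–L: parent, skip
    L–D: parent, skip
No non-parent visited neighbor found — the graph is a forest.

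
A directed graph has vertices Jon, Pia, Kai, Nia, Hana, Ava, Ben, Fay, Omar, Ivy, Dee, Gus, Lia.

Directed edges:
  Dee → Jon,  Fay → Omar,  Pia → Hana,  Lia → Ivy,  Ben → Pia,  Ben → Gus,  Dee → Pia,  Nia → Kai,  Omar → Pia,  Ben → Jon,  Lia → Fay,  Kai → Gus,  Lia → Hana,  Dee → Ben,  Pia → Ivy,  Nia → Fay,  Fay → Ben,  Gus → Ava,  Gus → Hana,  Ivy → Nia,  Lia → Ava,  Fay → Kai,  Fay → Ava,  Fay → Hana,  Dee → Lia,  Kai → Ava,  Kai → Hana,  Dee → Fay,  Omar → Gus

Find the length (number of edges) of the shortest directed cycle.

5

For each vertex v, BFS finds the shortest path from v back to v.
The shortest such closed walk is Ben → Pia → Ivy → Nia → Fay → Ben, length 5.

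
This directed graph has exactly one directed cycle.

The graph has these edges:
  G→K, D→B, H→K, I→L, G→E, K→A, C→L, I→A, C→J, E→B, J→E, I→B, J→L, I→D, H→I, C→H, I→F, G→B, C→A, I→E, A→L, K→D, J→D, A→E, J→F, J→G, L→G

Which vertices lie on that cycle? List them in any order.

DFS with gray/black marking from K:
K gray
  D gray
    B gray
    B black
  D black
  A gray
    L gray
      G gray
        G→K: K is gray → back edge
Back edge closes the cycle K → A → L → G → K; its vertices are {A, G, K, L}.

A, G, K, L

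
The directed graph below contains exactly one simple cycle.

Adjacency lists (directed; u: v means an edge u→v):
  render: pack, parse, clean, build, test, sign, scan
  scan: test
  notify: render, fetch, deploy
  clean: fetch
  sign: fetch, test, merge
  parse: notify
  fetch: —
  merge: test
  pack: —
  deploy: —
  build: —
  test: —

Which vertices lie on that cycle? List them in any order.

parse, notify, render

DFS with gray/black marking from render:
render gray
  pack gray
  pack black
  parse gray
    notify gray
      notify→render: render is gray → back edge
Back edge closes the cycle render → parse → notify → render; its vertices are {parse, notify, render}.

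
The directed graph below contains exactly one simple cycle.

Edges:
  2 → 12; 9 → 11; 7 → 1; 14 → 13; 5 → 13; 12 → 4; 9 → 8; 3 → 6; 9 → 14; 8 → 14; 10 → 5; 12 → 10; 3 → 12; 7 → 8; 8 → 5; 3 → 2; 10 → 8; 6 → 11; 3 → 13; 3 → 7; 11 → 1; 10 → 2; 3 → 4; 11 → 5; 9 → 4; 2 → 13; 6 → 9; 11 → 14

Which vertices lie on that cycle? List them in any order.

DFS with gray/black marking from 12:
12 gray
  4 gray
  4 black
  10 gray
    8 gray
      14 gray
        13 gray
        13 black
      14 black
      5 gray
        5→13: 13 black — skip
      5 black
    8 black
    2 gray
      2→13: 13 black — skip
      2→12: 12 is gray → back edge
Back edge closes the cycle 12 → 10 → 2 → 12; its vertices are {2, 10, 12}.

2, 10, 12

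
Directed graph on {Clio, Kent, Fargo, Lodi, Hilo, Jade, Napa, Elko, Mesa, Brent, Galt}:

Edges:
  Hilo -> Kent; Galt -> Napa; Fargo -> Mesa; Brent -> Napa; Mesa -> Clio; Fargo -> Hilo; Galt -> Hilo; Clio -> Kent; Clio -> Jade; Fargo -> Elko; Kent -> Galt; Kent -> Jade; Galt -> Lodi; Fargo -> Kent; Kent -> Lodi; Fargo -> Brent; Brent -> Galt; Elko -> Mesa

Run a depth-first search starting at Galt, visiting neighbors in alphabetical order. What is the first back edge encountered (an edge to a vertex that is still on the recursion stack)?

Kent→Galt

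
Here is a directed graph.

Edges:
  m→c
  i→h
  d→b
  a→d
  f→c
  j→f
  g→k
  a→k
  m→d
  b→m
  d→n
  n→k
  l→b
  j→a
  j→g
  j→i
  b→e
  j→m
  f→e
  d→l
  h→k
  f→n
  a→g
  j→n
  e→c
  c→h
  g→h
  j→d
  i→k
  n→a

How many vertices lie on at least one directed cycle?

6

A vertex is on a directed cycle iff it belongs to a strongly connected component of size ≥ 2 (or has a self-loop).
The vertices on cycles are {a, b, d, l, m, n} — 6 in total.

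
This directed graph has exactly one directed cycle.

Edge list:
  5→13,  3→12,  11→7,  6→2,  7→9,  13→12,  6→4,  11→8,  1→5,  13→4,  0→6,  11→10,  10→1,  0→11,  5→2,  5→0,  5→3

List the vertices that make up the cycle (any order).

0, 1, 5, 10, 11

DFS with gray/black marking from 5:
5 gray
  2 gray
  2 black
  3 gray
    12 gray
    12 black
  3 black
  13 gray
    13→12: 12 black — skip
    4 gray
    4 black
  13 black
  0 gray
    11 gray
      10 gray
        1 gray
          1→5: 5 is gray → back edge
Back edge closes the cycle 5 → 0 → 11 → 10 → 1 → 5; its vertices are {0, 1, 5, 10, 11}.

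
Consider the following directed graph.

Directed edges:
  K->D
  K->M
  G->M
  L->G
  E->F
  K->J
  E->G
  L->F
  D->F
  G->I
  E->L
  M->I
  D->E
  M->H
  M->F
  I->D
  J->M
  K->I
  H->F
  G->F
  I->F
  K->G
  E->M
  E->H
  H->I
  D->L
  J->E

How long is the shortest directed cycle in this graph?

For each vertex v, BFS finds the shortest path from v back to v.
The shortest such closed walk is D → E → H → I → D, length 4.

4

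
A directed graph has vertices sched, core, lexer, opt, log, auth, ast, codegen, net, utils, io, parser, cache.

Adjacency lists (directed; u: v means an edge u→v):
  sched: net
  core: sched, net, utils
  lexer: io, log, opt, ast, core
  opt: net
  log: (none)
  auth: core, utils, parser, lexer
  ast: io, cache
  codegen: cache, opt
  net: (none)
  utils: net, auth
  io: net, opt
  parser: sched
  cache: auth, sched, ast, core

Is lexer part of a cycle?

Yes

lexer is on a cycle iff lexer can reach itself via ≥1 edge.
lexer → ast → cache → auth → lexer — yes.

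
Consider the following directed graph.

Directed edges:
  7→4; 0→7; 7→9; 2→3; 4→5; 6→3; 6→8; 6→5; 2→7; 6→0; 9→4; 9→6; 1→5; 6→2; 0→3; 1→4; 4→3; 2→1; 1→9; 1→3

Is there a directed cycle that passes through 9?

Yes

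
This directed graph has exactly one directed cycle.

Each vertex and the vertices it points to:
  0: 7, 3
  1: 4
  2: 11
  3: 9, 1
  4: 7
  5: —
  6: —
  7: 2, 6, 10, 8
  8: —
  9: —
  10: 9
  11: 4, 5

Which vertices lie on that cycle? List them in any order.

2, 4, 7, 11

DFS with gray/black marking from 7:
7 gray
  2 gray
    11 gray
      4 gray
        4→7: 7 is gray → back edge
Back edge closes the cycle 7 → 2 → 11 → 4 → 7; its vertices are {2, 4, 7, 11}.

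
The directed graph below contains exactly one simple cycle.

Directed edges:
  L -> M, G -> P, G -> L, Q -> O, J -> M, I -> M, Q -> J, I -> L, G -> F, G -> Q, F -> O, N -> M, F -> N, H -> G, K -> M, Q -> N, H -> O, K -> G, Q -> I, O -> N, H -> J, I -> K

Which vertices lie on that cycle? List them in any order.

DFS with gray/black marking from G:
G gray
  Q gray
    N gray
      M gray
      M black
    N black
    O gray
      O→N: N black — skip
    O black
    J gray
      J→M: M black — skip
    J black
    I gray
      L gray
        L→M: M black — skip
      L black
      K gray
        K→M: M black — skip
        K→G: G is gray → back edge
Back edge closes the cycle G → Q → I → K → G; its vertices are {G, I, K, Q}.

G, I, K, Q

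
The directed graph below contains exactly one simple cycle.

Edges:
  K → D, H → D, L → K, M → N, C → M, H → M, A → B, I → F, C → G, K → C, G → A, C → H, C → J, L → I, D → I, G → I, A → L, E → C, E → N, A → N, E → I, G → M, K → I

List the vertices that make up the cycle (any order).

A, C, G, K, L

DFS with gray/black marking from C:
C gray
  M gray
    N gray
    N black
  M black
  J gray
  J black
  H gray
    D gray
      I gray
        F gray
        F black
      I black
    D black
    H→M: M black — skip
  H black
  G gray
    G→M: M black — skip
    A gray
      B gray
      B black
      L gray
        K gray
          K→C: C is gray → back edge
Back edge closes the cycle C → G → A → L → K → C; its vertices are {A, C, G, K, L}.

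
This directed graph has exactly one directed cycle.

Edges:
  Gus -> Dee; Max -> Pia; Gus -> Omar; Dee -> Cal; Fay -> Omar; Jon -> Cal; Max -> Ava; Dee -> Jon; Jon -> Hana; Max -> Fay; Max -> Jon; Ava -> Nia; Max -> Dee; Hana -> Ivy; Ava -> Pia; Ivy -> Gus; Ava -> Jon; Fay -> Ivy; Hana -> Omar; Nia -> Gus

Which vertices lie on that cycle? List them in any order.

Dee, Gus, Ivy, Jon, Hana

DFS with gray/black marking from Dee:
Dee gray
  Jon gray
    Hana gray
      Ivy gray
        Gus gray
          Gus→Dee: Dee is gray → back edge
Back edge closes the cycle Dee → Jon → Hana → Ivy → Gus → Dee; its vertices are {Dee, Gus, Ivy, Jon, Hana}.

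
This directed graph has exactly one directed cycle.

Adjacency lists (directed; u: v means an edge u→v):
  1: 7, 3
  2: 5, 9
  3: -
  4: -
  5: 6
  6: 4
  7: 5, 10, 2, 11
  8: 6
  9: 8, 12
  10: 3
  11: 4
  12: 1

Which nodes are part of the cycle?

DFS with gray/black marking from 1:
1 gray
  7 gray
    5 gray
      6 gray
        4 gray
        4 black
      6 black
    5 black
    10 gray
      3 gray
      3 black
    10 black
    2 gray
      2→5: 5 black — skip
      9 gray
        8 gray
          8→6: 6 black — skip
        8 black
        12 gray
          12→1: 1 is gray → back edge
Back edge closes the cycle 1 → 7 → 2 → 9 → 12 → 1; its vertices are {1, 2, 7, 9, 12}.

1, 2, 7, 9, 12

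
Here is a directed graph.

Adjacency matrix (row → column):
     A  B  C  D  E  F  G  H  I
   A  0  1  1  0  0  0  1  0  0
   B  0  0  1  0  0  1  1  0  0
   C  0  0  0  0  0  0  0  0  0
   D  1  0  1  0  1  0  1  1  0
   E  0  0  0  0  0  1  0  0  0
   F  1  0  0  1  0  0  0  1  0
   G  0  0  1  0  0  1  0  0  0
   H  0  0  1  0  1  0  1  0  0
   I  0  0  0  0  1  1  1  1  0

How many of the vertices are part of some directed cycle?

7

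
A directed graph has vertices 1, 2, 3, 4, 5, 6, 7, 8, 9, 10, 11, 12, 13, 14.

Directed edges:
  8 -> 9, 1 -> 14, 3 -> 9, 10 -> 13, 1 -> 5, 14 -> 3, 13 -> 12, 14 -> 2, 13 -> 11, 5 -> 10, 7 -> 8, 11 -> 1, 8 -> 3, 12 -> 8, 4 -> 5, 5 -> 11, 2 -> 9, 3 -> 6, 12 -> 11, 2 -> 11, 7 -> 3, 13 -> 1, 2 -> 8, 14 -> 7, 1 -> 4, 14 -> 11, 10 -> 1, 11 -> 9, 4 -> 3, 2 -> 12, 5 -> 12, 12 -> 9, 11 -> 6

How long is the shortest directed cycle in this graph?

3

For each vertex v, BFS finds the shortest path from v back to v.
The shortest such closed walk is 10 → 1 → 5 → 10, length 3.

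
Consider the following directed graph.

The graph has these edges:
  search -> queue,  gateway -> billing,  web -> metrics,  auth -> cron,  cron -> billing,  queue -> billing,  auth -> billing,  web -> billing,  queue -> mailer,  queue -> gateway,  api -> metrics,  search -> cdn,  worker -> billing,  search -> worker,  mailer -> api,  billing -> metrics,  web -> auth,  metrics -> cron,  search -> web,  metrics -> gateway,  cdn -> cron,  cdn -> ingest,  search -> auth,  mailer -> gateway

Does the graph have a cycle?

Yes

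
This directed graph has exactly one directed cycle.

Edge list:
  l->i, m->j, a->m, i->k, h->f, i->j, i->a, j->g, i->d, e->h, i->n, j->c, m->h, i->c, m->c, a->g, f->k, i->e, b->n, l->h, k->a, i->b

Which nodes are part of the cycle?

DFS with gray/black marking from k:
k gray
  a gray
    m gray
      h gray
        f gray
          f→k: k is gray → back edge
Back edge closes the cycle k → a → m → h → f → k; its vertices are {a, f, h, k, m}.

a, f, h, k, m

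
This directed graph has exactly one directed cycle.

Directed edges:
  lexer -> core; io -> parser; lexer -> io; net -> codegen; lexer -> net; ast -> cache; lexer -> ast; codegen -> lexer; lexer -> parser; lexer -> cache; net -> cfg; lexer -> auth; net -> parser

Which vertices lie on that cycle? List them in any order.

DFS with gray/black marking from lexer:
lexer gray
  io gray
    parser gray
    parser black
  io black
  lexer→parser: parser black — skip
  auth gray
  auth black
  net gray
    codegen gray
      codegen→lexer: lexer is gray → back edge
Back edge closes the cycle lexer → net → codegen → lexer; its vertices are {net, lexer, codegen}.

net, lexer, codegen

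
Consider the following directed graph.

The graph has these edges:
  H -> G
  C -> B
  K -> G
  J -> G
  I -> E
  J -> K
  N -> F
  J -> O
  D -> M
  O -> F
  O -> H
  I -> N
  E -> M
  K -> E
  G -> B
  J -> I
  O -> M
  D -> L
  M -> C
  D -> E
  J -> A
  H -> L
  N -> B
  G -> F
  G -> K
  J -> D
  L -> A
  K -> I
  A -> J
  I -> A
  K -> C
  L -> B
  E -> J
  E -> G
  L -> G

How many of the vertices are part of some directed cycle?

10

A vertex is on a directed cycle iff it belongs to a strongly connected component of size ≥ 2 (or has a self-loop).
The vertices on cycles are {A, D, E, G, H, I, J, K, L, O} — 10 in total.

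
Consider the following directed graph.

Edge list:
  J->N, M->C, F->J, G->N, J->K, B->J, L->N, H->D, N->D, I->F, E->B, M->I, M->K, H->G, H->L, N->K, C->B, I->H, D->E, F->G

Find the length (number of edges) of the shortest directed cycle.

5

For each vertex v, BFS finds the shortest path from v back to v.
The shortest such closed walk is J → N → D → E → B → J, length 5.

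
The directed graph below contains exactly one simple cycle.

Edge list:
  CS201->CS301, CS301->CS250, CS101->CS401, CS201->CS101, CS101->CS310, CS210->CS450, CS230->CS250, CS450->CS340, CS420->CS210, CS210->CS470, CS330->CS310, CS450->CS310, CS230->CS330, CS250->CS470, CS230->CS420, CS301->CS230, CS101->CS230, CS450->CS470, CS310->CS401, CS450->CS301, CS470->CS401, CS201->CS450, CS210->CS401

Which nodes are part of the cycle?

DFS with gray/black marking from CS450:
CS450 gray
  CS470 gray
    CS401 gray
    CS401 black
  CS470 black
  CS310 gray
    CS310→CS401: CS401 black — skip
  CS310 black
  CS340 gray
  CS340 black
  CS301 gray
    CS230 gray
      CS250 gray
        CS250→CS470: CS470 black — skip
      CS250 black
      CS420 gray
        CS210 gray
          CS210→CS470: CS470 black — skip
          CS210→CS401: CS401 black — skip
          CS210→CS450: CS450 is gray → back edge
Back edge closes the cycle CS450 → CS301 → CS230 → CS420 → CS210 → CS450; its vertices are {CS210, CS230, CS301, CS420, CS450}.

CS210, CS230, CS301, CS420, CS450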